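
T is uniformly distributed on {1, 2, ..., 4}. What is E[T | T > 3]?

4

Given T > 3, T is equally likely to be any of {4}.
E[T | T > 3] = (4) / 1 = 4.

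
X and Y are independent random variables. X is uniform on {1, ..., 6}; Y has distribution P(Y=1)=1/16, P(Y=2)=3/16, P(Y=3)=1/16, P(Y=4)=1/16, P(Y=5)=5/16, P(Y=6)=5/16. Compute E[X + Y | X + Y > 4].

358/43

P(X + Y > 4) = 43/48.
Summing (X+Y)·P(x,y) over outcomes with X + Y > 4 gives 179/24.
E[X + Y | X + Y > 4] = (179/24) / (43/48) = 358/43.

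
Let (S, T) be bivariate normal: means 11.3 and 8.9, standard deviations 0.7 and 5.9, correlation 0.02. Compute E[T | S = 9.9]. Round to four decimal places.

8.6640

For a bivariate normal, E[T | S=x] = μ_T + ρ·(σ_T/σ_S)·(x − μ_S).
E[T | S=9.9] = 8.9 + (0.02)·(5.9/0.7)·(9.9 − (11.3)) = 8.9 + (0.16857)·(-1.4) = 8.6640.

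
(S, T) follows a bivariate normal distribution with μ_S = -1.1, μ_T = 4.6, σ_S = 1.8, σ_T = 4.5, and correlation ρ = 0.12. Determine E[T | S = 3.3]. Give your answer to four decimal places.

The regression of T on S has slope ρ·σ_T/σ_S and passes through (μ_S, μ_T).
E[T | S=3.3] = 4.6 + (0.12)·(4.5/1.8)·(3.3 − (-1.1)) = 4.6 + (0.3)·(4.4) = 5.9200.

5.9200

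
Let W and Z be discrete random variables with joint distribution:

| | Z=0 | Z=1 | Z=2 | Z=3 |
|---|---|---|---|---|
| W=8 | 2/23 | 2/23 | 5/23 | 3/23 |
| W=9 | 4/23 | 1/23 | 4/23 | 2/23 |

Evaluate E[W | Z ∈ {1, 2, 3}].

P(Z ∈ {1, 2, 3}) = 17/23.
Σ W·P over the event = 8·(2/23) + 8·(5/23) + 8·(3/23) + 9·(1/23) + 9·(4/23) + 9·(2/23) = 143/23.
E[W | Z ∈ {1, 2, 3}] = (143/23) / (17/23) = 143/17.

143/17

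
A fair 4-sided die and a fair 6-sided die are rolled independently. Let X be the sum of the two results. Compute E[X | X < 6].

P(X < 6) = 5/12.
Σ over the event: 2·1/24 + 3·1/12 + 4·1/8 + 5·1/6 = 5/3.
E[X | X < 6] = (5/3) / (5/12) = 4.

4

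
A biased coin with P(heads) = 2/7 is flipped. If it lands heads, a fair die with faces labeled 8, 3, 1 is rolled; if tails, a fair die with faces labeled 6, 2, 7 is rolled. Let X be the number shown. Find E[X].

33/7

E[X | heads] = (8+3+1)/3 = 4.
E[X | tails] = (6+2+7)/3 = 5.
E[X] = (2/7)·(4) + (5/7)·(5) = 33/7.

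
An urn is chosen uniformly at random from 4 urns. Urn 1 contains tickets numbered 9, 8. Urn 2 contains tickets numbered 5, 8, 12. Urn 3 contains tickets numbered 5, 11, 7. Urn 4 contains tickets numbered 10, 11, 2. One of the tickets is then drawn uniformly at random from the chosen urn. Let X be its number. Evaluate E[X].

E[X | urn 1] = (9+8)/2 = 17/2.
E[X | urn 2] = (5+8+12)/3 = 25/3.
E[X | urn 3] = (5+11+7)/3 = 23/3.
E[X | urn 4] = (10+11+2)/3 = 23/3.
By the law of total expectation,
E[X] = (1/4)·(17/2) + (1/4)·(25/3) + (1/4)·(23/3) + (1/4)·(23/3) = 193/24.

193/24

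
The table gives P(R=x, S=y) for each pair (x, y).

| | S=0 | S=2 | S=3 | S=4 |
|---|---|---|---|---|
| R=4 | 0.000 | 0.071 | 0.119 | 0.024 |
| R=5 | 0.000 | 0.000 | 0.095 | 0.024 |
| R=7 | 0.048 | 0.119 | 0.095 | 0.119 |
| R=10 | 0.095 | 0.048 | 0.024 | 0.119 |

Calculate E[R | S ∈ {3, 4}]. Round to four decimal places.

P(S ∈ {3, 4}) = 0.619.
Σ R·P over the event = 4·(0.119) + 4·(0.024) + 5·(0.095) + 5·(0.024) + 7·(0.095) + 7·(0.119) + 10·(0.024) + 10·(0.119) = 4.095.
E[R | S ∈ {3, 4}] = (4.095) / (0.619) = 6.6155.

6.6155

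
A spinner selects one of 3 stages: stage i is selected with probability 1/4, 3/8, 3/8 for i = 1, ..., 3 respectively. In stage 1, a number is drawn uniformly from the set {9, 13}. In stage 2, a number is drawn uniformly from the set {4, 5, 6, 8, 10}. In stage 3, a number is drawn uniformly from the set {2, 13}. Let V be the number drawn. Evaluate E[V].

E[V | stage 1] = (9+13)/2 = 11.
E[V | stage 2] = (4+5+6+8+10)/5 = 33/5.
E[V | stage 3] = (2+13)/2 = 15/2.
E[V] = (1/4)·(11) + (3/8)·(33/5) + (3/8)·(15/2) = 643/80.

643/80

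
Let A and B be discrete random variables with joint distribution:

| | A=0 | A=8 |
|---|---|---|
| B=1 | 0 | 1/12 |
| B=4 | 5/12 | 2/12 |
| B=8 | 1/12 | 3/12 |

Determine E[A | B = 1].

P(B = 1) = 1/12.
Σ A·P over the event = 8·(1/12) = 2/3.
E[A | B = 1] = (2/3) / (1/12) = 8.

8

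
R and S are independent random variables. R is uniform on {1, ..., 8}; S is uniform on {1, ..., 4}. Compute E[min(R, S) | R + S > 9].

Outcomes with R + S > 9: (6,4), (7,3), (7,4), (8,2), (8,3), (8,4), each with probability 1/32.
E[min(R, S) | R + S > 9] = (4 + 3 + 4 + 2 + 3 + 4) / 6 = 10/3.

10/3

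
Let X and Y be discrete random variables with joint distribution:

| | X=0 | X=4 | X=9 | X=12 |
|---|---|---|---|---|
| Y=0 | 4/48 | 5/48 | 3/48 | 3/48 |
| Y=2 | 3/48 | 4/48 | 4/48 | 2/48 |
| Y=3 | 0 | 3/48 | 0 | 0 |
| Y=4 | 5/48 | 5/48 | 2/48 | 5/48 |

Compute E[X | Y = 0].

83/15

P(Y = 0) = 5/16.
Σ X·P over the event = 0·(4/48) + 4·(5/48) + 9·(3/48) + 12·(3/48) = 83/48.
E[X | Y = 0] = (83/48) / (5/16) = 83/15.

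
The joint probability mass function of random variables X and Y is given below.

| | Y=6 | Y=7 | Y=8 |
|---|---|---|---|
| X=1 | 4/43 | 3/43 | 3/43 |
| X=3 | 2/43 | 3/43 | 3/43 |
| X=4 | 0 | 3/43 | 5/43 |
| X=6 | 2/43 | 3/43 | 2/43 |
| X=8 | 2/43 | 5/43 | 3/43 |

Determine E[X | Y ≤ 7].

40/9

P(Y ≤ 7) = 27/43.
Summing X·P(X=x,Y=y) over the conditioning event gives 120/43.
E[X | Y ≤ 7] = (120/43) / (27/43) = 40/9.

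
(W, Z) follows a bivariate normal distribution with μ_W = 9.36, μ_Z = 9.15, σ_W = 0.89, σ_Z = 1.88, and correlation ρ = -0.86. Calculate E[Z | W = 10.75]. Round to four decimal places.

The regression of Z on W has slope ρ·σ_Z/σ_W and passes through (μ_W, μ_Z).
E[Z | W=10.75] = 9.15 + (-0.86)·(1.88/0.89)·(10.75 − (9.36)) = 9.15 + (-1.8166)·(1.39) = 6.6249.

6.6249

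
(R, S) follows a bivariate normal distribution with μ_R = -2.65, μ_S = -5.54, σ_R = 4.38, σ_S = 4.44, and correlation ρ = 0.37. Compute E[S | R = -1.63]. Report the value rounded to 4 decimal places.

E[S | R=x] = μ_S + ρ(σ_S/σ_R)(x − μ_R) for jointly normal variables.
E[S | R=-1.63] = -5.54 + (0.37)·(4.44/4.38)·(-1.63 − (-2.65)) = -5.54 + (0.37507)·(1.02) = -5.1574.

-5.1574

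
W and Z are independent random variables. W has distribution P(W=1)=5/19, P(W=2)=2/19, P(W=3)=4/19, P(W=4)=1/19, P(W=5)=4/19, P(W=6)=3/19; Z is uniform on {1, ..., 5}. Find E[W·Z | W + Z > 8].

P(W + Z > 8) = 18/95.
Summing WZ·P(x,y) over outcomes with W + Z > 8 gives 416/95.
E[W·Z | W + Z > 8] = (416/95) / (18/95) = 208/9.

208/9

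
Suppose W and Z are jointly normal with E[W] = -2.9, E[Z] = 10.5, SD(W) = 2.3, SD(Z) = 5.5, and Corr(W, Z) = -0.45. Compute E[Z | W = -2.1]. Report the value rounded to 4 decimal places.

9.6391

The regression of Z on W has slope ρ·σ_Z/σ_W and passes through (μ_W, μ_Z).
E[Z | W=-2.1] = 10.5 + (-0.45)·(5.5/2.3)·(-2.1 − (-2.9)) = 10.5 + (-1.0761)·(0.8) = 9.6391.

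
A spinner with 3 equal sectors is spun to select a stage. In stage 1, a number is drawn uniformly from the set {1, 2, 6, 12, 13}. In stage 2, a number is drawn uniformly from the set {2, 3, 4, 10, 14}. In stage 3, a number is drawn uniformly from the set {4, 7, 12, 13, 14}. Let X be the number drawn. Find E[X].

E[X | stage 1] = (1+2+6+12+13)/5 = 34/5.
E[X | stage 2] = (2+3+4+10+14)/5 = 33/5.
E[X | stage 3] = (4+7+12+13+14)/5 = 10.
By the law of total expectation,
E[X] = (1/3)·(34/5) + (1/3)·(33/5) + (1/3)·(10) = 39/5.

39/5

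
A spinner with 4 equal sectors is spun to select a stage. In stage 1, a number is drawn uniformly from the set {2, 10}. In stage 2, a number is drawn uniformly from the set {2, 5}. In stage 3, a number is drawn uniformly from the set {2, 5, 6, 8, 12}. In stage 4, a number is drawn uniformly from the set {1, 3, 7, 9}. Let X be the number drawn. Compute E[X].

211/40

E[X | stage 1] = (2+10)/2 = 6.
E[X | stage 2] = (2+5)/2 = 7/2.
E[X | stage 3] = (2+5+6+8+12)/5 = 33/5.
E[X | stage 4] = (1+3+7+9)/4 = 5.
E[X] = (1/4)·(6) + (1/4)·(7/2) + (1/4)·(33/5) + (1/4)·(5) = 211/40.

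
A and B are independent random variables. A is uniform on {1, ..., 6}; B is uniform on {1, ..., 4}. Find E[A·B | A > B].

P(A > B) = 7/12.
Summing AB·P(x,y) over outcomes with A > B gives 145/24.
E[A·B | A > B] = (145/24) / (7/12) = 145/14.

145/14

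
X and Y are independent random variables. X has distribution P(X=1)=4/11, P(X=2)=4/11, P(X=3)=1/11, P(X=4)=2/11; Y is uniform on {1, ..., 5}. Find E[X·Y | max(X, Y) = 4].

P(max(X, Y) = 4) = 17/55.
Summing XY·P(x,y) over outcomes with max(X, Y) = 4 gives 28/11.
E[X·Y | max(X, Y) = 4] = (28/11) / (17/55) = 140/17.

140/17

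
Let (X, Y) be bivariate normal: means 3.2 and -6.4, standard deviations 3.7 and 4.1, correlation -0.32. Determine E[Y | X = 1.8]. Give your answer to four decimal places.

E[Y | X=x] = μ_Y + ρ(σ_Y/σ_X)(x − μ_X) for jointly normal variables.
E[Y | X=1.8] = -6.4 + (-0.32)·(4.1/3.7)·(1.8 − (3.2)) = -6.4 + (-0.35459)·(-1.4) = -5.9036.

-5.9036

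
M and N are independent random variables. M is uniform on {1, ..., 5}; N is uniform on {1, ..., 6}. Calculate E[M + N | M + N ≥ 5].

P(M + N ≥ 5) = 4/5.
Summing (M+N)·P(x,y) over outcomes with M + N ≥ 5 gives 35/6.
E[M + N | M + N ≥ 5] = (35/6) / (4/5) = 175/24.

175/24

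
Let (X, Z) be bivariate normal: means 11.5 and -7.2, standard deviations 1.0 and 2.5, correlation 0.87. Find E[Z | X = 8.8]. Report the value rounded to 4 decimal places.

For a bivariate normal, E[Z | X=x] = μ_Z + ρ·(σ_Z/σ_X)·(x − μ_X).
E[Z | X=8.8] = -7.2 + (0.87)·(2.5/1.0)·(8.8 − (11.5)) = -7.2 + (2.175)·(-2.7) = -13.0725.

-13.0725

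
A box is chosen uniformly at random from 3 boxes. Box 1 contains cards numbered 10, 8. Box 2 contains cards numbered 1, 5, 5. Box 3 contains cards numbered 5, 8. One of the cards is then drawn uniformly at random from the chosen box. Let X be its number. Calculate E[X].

E[X | box 1] = (10+8)/2 = 9.
E[X | box 2] = (1+5+5)/3 = 11/3.
E[X | box 3] = (5+8)/2 = 13/2.
E[X] = (1/3)·(9) + (1/3)·(11/3) + (1/3)·(13/2) = 115/18.

115/18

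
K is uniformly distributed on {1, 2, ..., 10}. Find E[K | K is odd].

Given K is odd, K is equally likely to be any of {1, 3, 5, 7, 9}.
E[K | K is odd] = (1 + 3 + 5 + 7 + 9) / 5 = 5.

5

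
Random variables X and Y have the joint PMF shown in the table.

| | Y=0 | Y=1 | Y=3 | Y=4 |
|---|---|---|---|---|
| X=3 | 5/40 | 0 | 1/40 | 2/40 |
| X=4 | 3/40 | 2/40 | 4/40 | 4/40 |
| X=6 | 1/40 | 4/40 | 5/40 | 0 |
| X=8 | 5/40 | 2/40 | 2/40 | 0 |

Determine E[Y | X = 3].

P(X = 3) = 1/5.
Σ Y·P over the event = 0·(5/40) + 3·(1/40) + 4·(2/40) = 11/40.
E[Y | X = 3] = (11/40) / (1/5) = 11/8.

11/8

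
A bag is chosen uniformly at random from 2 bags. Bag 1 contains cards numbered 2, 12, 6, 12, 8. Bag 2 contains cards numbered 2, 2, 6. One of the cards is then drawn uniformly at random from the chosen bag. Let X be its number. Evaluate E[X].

17/3

E[X | bag 1] = (2+12+6+12+8)/5 = 8.
E[X | bag 2] = (2+2+6)/3 = 10/3.
E[X] = (1/2)·(8) + (1/2)·(10/3) = 17/3.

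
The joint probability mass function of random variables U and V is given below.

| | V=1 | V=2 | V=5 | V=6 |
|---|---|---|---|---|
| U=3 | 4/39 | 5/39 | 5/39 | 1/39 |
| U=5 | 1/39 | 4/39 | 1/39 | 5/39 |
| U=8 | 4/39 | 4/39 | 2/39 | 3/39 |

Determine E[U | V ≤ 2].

P(V ≤ 2) = 22/39.
Σ U·P over the event = 3·(4/39) + 3·(5/39) + 5·(1/39) + 5·(4/39) + 8·(4/39) + 8·(4/39) = 116/39.
E[U | V ≤ 2] = (116/39) / (22/39) = 58/11.

58/11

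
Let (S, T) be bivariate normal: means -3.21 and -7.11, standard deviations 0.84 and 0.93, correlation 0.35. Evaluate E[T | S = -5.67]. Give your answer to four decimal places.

The regression of T on S has slope ρ·σ_T/σ_S and passes through (μ_S, μ_T).
E[T | S=-5.67] = -7.11 + (0.35)·(0.93/0.84)·(-5.67 − (-3.21)) = -7.11 + (0.3875)·(-2.46) = -8.0633.

-8.0633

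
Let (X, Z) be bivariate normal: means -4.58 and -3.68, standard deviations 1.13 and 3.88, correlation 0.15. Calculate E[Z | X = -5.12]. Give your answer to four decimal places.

-3.9581

For a bivariate normal, E[Z | X=x] = μ_Z + ρ·(σ_Z/σ_X)·(x − μ_X).
E[Z | X=-5.12] = -3.68 + (0.15)·(3.88/1.13)·(-5.12 − (-4.58)) = -3.68 + (0.51504)·(-0.54) = -3.9581.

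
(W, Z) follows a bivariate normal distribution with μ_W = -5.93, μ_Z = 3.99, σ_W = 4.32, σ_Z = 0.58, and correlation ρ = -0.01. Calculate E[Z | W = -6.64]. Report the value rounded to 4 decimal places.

3.9910

For a bivariate normal, E[Z | W=x] = μ_Z + ρ·(σ_Z/σ_W)·(x − μ_W).
E[Z | W=-6.64] = 3.99 + (-0.01)·(0.58/4.32)·(-6.64 − (-5.93)) = 3.99 + (-0.0013426)·(-0.71) = 3.9910.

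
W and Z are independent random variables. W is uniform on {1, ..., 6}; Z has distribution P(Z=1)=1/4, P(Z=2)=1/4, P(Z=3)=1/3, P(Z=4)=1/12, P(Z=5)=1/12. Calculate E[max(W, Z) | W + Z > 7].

49/9

P(W + Z > 7) = 1/4.
Summing max(W,Z)·P(x,y) over outcomes with W + Z > 7 gives 49/36.
E[max(W, Z) | W + Z > 7] = (49/36) / (1/4) = 49/9.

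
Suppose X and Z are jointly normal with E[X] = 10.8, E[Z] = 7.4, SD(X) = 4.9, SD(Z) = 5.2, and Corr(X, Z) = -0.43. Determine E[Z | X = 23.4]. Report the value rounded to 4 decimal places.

1.6503

E[Z | X=x] = μ_Z + ρ(σ_Z/σ_X)(x − μ_X) for jointly normal variables.
E[Z | X=23.4] = 7.4 + (-0.43)·(5.2/4.9)·(23.4 − (10.8)) = 7.4 + (-0.456327)·(12.6) = 1.6503.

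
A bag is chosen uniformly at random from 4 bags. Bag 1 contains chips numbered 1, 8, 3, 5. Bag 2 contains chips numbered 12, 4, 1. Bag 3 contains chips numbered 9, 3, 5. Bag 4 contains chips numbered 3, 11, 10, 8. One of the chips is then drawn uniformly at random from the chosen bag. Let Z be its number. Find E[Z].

283/48

E[Z | bag 1] = (1+8+3+5)/4 = 17/4.
E[Z | bag 2] = (12+4+1)/3 = 17/3.
E[Z | bag 3] = (9+3+5)/3 = 17/3.
E[Z | bag 4] = (3+11+10+8)/4 = 8.
E[Z] = (1/4)·(17/4) + (1/4)·(17/3) + (1/4)·(17/3) + (1/4)·(8) = 283/48.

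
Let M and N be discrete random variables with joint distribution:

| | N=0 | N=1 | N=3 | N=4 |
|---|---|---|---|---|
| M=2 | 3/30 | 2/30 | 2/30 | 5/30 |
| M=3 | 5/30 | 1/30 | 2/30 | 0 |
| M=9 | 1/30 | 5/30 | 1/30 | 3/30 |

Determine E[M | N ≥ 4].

37/8

P(N ≥ 4) = 4/15.
Σ M·P over the event = 2·(5/30) + 9·(3/30) = 37/30.
E[M | N ≥ 4] = (37/30) / (4/15) = 37/8.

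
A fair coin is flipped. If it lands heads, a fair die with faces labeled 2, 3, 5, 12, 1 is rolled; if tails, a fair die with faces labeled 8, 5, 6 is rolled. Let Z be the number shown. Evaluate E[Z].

82/15

E[Z | heads] = (2+3+5+12+1)/5 = 23/5.
E[Z | tails] = (8+5+6)/3 = 19/3.
By the law of total expectation,
E[Z] = (1/2)·(23/5) + (1/2)·(19/3) = 82/15.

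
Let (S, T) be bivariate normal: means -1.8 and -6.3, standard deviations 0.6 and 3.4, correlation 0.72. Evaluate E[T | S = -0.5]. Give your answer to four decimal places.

E[T | S=x] = μ_T + ρ(σ_T/σ_S)(x − μ_S) for jointly normal variables.
E[T | S=-0.5] = -6.3 + (0.72)·(3.4/0.6)·(-0.5 − (-1.8)) = -6.3 + (4.08)·(1.3) = -0.9960.

-0.9960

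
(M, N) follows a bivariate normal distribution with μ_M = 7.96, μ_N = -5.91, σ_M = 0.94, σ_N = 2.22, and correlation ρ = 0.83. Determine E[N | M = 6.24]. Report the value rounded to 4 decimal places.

-9.2816

The regression of N on M has slope ρ·σ_N/σ_M and passes through (μ_M, μ_N).
E[N | M=6.24] = -5.91 + (0.83)·(2.22/0.94)·(6.24 − (7.96)) = -5.91 + (1.96021)·(-1.72) = -9.2816.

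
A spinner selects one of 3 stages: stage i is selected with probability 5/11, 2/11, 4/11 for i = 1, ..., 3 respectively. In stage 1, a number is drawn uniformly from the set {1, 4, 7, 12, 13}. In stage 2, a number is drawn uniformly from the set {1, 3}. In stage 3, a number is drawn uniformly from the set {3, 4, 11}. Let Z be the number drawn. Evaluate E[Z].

65/11

E[Z | stage 1] = (1+4+7+12+13)/5 = 37/5.
E[Z | stage 2] = (1+3)/2 = 2.
E[Z | stage 3] = (3+4+11)/3 = 6.
E[Z] = (5/11)·(37/5) + (2/11)·(2) + (4/11)·(6) = 65/11.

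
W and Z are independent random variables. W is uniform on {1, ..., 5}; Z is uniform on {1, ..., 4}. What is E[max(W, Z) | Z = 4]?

Outcomes with Z = 4: (1,4), (2,4), (3,4), (4,4), (5,4), each with probability 1/20.
E[max(W, Z) | Z = 4] = (4 + 4 + 4 + 4 + 5) / 5 = 21/5.

21/5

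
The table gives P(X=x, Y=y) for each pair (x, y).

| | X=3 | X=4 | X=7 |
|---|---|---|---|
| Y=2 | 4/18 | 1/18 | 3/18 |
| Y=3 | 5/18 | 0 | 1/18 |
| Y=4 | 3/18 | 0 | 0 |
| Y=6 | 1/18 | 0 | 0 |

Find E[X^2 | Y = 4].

P(Y = 4) = 1/6.
Summing X^2·P(X=x,Y=y) over the conditioning event gives 3/2.
E[X^2 | Y = 4] = (3/2) / (1/6) = 9.

9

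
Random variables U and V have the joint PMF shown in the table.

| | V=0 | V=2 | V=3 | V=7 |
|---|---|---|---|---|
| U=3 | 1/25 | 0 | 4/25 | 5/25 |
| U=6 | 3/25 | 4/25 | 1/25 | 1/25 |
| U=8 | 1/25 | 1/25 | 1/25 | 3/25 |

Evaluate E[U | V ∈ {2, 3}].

58/11

P(V ∈ {2, 3}) = 11/25.
Σ U·P over the event = 3·(4/25) + 6·(4/25) + 6·(1/25) + 8·(1/25) + 8·(1/25) = 58/25.
E[U | V ∈ {2, 3}] = (58/25) / (11/25) = 58/11.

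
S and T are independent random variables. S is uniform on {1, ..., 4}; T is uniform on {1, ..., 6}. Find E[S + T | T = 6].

17/2

Outcomes with T = 6: (1,6), (2,6), (3,6), (4,6), each with probability 1/24.
E[S + T | T = 6] = (7 + 8 + 9 + 10) / 4 = 17/2.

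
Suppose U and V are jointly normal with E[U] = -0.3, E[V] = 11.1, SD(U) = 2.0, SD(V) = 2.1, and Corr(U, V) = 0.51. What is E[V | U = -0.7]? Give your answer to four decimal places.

10.8858

E[V | U=x] = μ_V + ρ(σ_V/σ_U)(x − μ_U) for jointly normal variables.
E[V | U=-0.7] = 11.1 + (0.51)·(2.1/2.0)·(-0.7 − (-0.3)) = 11.1 + (0.5355)·(-0.4) = 10.8858.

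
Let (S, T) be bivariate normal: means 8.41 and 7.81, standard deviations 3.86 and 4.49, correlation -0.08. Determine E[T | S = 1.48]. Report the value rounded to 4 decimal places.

8.4549

E[T | S=x] = μ_T + ρ(σ_T/σ_S)(x − μ_S) for jointly normal variables.
E[T | S=1.48] = 7.81 + (-0.08)·(4.49/3.86)·(1.48 − (8.41)) = 7.81 + (-0.093057)·(-6.93) = 8.4549.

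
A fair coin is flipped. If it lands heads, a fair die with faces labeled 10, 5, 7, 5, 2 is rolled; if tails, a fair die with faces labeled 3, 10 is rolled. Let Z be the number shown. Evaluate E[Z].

E[Z | heads] = (10+5+7+5+2)/5 = 29/5.
E[Z | tails] = (3+10)/2 = 13/2.
By the law of total expectation,
E[Z] = (1/2)·(29/5) + (1/2)·(13/2) = 123/20.

123/20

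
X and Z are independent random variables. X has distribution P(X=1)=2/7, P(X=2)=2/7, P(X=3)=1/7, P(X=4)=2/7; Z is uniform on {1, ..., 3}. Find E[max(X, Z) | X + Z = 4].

13/5

P(X + Z = 4) = 5/21.
Summing max(X,Z)·P(x,y) over outcomes with X + Z = 4 gives 13/21.
E[max(X, Z) | X + Z = 4] = (13/21) / (5/21) = 13/5.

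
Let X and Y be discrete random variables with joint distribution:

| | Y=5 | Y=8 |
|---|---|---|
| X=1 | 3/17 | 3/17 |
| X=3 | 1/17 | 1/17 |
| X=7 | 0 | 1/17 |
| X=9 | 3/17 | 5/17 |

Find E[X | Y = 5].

33/7

P(Y = 5) = 7/17.
Summing X·P(X=x,Y=y) over the conditioning event gives 33/17.
E[X | Y = 5] = (33/17) / (7/17) = 33/7.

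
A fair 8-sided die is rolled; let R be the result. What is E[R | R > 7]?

Given R > 7, R is equally likely to be any of {8}.
E[R | R > 7] = (8) / 1 = 8.

8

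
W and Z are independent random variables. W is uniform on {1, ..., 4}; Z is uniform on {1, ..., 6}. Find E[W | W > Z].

Outcomes with W > Z: (2,1), (3,1), (3,2), (4,1), (4,2), (4,3), each with probability 1/24.
E[W | W > Z] = (2 + 3 + 3 + 4 + 4 + 4) / 6 = 10/3.

10/3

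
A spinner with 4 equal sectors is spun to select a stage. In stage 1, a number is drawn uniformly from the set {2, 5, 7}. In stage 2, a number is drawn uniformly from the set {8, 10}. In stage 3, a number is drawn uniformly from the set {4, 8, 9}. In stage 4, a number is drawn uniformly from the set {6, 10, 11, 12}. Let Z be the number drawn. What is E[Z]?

365/48

E[Z | stage 1] = (2+5+7)/3 = 14/3.
E[Z | stage 2] = (8+10)/2 = 9.
E[Z | stage 3] = (4+8+9)/3 = 7.
E[Z | stage 4] = (6+10+11+12)/4 = 39/4.
E[Z] = (1/4)·(14/3) + (1/4)·(9) + (1/4)·(7) + (1/4)·(39/4) = 365/48.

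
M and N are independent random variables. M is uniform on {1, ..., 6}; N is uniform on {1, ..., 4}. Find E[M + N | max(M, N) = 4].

44/7

P(max(M, N) = 4) = 7/24.
Summing (M+N)·P(x,y) over outcomes with max(M, N) = 4 gives 11/6.
E[M + N | max(M, N) = 4] = (11/6) / (7/24) = 44/7.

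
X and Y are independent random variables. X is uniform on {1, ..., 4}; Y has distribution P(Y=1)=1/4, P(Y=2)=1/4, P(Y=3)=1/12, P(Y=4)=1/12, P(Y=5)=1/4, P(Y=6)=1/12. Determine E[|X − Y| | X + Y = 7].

P(X + Y = 7) = 1/8.
Summing |X−Y|·P(x,y) over outcomes with X + Y = 7 gives 1/3.
E[|X − Y| | X + Y = 7] = (1/3) / (1/8) = 8/3.

8/3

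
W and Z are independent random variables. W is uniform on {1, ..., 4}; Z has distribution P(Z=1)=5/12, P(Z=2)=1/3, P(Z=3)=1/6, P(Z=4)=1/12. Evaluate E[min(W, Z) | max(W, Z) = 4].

29/15

P(max(W, Z) = 4) = 5/16.
Summing min(W,Z)·P(x,y) over outcomes with max(W, Z) = 4 gives 29/48.
E[min(W, Z) | max(W, Z) = 4] = (29/48) / (5/16) = 29/15.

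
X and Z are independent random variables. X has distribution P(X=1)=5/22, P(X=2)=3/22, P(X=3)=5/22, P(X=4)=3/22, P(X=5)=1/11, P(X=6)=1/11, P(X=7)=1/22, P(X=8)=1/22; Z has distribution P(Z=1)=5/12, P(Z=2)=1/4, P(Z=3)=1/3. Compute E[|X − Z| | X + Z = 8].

70/19

P(X + Z = 8) = 19/264.
Summing |X−Z|·P(x,y) over outcomes with X + Z = 8 gives 35/132.
E[|X − Z| | X + Z = 8] = (35/132) / (19/264) = 70/19.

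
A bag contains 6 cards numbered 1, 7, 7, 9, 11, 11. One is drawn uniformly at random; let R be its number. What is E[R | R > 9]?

P(R > 9) = 1/3.
Σ over the event: 11·1/3 = 11/3.
E[R | R > 9] = (11/3) / (1/3) = 11.

11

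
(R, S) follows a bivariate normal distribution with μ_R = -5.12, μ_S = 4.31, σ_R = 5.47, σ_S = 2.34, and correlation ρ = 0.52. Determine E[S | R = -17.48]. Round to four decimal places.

1.5605

The regression of S on R has slope ρ·σ_S/σ_R and passes through (μ_R, μ_S).
E[S | R=-17.48] = 4.31 + (0.52)·(2.34/5.47)·(-17.48 − (-5.12)) = 4.31 + (0.22245)·(-12.36) = 1.5605.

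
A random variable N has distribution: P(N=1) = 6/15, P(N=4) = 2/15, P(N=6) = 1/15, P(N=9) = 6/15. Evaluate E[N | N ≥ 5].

60/7

P(N ≥ 5) = 7/15.
Σ over the event: 6·1/15 + 9·2/5 = 4.
E[N | N ≥ 5] = (4) / (7/15) = 60/7.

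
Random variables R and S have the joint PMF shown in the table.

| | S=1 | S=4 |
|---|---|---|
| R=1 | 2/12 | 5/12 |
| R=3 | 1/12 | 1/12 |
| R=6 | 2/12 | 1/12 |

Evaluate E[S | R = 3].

P(R = 3) = 1/6.
Σ S·P over the event = 1·(1/12) + 4·(1/12) = 5/12.
E[S | R = 3] = (5/12) / (1/6) = 5/2.

5/2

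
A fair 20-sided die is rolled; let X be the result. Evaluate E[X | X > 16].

Given X > 16, X is equally likely to be any of {17, 18, 19, 20}.
E[X | X > 16] = (17 + 18 + 19 + 20) / 4 = 37/2.

37/2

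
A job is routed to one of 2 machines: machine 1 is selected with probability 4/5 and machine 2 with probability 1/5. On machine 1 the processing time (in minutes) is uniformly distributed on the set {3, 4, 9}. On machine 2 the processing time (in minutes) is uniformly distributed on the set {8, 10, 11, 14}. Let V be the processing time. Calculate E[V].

E[V | machine 1] = (3+4+9)/3 = 16/3.
E[V | machine 2] = (8+10+11+14)/4 = 43/4.
By the law of total expectation,
E[V] = (4/5)·(16/3) + (1/5)·(43/4) = 77/12.

77/12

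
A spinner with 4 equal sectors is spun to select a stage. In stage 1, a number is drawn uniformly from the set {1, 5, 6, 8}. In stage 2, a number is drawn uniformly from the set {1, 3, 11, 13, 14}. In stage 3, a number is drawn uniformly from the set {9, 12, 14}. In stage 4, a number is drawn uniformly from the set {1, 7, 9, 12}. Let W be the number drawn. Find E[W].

1939/240

E[W | stage 1] = (1+5+6+8)/4 = 5.
E[W | stage 2] = (1+3+11+13+14)/5 = 42/5.
E[W | stage 3] = (9+12+14)/3 = 35/3.
E[W | stage 4] = (1+7+9+12)/4 = 29/4.
E[W] = (1/4)·(5) + (1/4)·(42/5) + (1/4)·(35/3) + (1/4)·(29/4) = 1939/240.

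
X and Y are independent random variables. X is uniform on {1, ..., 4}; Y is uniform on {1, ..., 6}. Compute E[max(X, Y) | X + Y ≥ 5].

9/2

P(X + Y ≥ 5) = 3/4.
Summing max(X,Y)·P(x,y) over outcomes with X + Y ≥ 5 gives 27/8.
E[max(X, Y) | X + Y ≥ 5] = (27/8) / (3/4) = 9/2.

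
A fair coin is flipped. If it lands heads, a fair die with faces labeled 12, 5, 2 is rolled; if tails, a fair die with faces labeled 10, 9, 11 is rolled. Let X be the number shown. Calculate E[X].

E[X | heads] = (12+5+2)/3 = 19/3.
E[X | tails] = (10+9+11)/3 = 10.
E[X] = (1/2)·(19/3) + (1/2)·(10) = 49/6.

49/6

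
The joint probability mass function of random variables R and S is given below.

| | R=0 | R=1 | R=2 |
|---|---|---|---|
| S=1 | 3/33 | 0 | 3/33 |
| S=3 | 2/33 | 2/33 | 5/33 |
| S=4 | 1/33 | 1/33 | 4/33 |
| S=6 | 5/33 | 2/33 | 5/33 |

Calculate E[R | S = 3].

P(S = 3) = 3/11.
Summing R·P(R=x,S=y) over the conditioning event gives 4/11.
E[R | S = 3] = (4/11) / (3/11) = 4/3.

4/3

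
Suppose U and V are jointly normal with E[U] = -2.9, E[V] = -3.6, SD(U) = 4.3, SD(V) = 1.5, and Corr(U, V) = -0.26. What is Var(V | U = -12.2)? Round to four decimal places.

2.0979

Var(V | U=x) = (1 − ρ²)·σ_V².
Var(V | U=-12.2) = (1.5)²·(1 − (-0.26)²) = 2.25·0.9324 = 2.0979.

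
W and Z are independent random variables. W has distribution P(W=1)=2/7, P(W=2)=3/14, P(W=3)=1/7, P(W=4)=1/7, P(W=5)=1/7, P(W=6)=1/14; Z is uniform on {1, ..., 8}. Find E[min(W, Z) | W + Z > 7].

P(W + Z > 7) = 27/56.
Summing min(W,Z)·P(x,y) over outcomes with W + Z > 7 gives 11/7.
E[min(W, Z) | W + Z > 7] = (11/7) / (27/56) = 88/27.

88/27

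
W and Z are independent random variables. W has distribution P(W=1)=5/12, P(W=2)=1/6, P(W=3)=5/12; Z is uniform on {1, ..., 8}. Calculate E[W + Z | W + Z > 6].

413/48

P(W + Z > 6) = 1/2.
Summing (W+Z)·P(x,y) over outcomes with W + Z > 6 gives 413/96.
E[W + Z | W + Z > 6] = (413/96) / (1/2) = 413/48.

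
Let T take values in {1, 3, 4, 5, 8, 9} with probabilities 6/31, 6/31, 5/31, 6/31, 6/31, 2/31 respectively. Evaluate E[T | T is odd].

P(T is odd) = 20/31.
Σ over the event: 1·6/31 + 3·6/31 + 5·6/31 + 9·2/31 = 72/31.
E[T | T is odd] = (72/31) / (20/31) = 18/5.

18/5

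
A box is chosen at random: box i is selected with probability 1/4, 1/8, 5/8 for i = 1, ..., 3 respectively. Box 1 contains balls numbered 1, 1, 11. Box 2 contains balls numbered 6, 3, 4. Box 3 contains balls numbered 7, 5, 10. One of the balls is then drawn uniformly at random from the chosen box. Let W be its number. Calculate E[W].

149/24

E[W | box 1] = (1+1+11)/3 = 13/3.
E[W | box 2] = (6+3+4)/3 = 13/3.
E[W | box 3] = (7+5+10)/3 = 22/3.
E[W] = (1/4)·(13/3) + (1/8)·(13/3) + (5/8)·(22/3) = 149/24.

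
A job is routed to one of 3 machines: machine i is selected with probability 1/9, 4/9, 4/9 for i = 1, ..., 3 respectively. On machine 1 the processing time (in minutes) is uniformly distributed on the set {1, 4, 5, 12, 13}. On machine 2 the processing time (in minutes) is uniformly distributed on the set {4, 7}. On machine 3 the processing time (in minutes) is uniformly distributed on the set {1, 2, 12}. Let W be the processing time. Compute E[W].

E[W | machine 1] = (1+4+5+12+13)/5 = 7.
E[W | machine 2] = (4+7)/2 = 11/2.
E[W | machine 3] = (1+2+12)/3 = 5.
E[W] = (1/9)·(7) + (4/9)·(11/2) + (4/9)·(5) = 49/9.

49/9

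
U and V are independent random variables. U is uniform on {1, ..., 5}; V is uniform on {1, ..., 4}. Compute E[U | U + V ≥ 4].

56/17

P(U + V ≥ 4) = 17/20.
Summing U·P(x,y) over outcomes with U + V ≥ 4 gives 14/5.
E[U | U + V ≥ 4] = (14/5) / (17/20) = 56/17.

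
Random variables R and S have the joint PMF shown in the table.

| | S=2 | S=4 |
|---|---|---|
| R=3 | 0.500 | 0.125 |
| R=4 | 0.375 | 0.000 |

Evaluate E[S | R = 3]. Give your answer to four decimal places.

P(R = 3) = 0.625.
Σ S·P over the event = 2·(0.500) + 4·(0.125) = 1.500.
E[S | R = 3] = (1.500) / (0.625) = 2.4000.

2.4000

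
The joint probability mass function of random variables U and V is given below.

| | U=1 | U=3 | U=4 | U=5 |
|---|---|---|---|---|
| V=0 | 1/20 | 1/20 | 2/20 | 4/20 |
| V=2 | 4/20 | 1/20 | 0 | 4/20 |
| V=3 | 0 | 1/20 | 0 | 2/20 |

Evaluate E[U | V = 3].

13/3

P(V = 3) = 3/20.
Σ U·P over the event = 3·(1/20) + 5·(2/20) = 13/20.
E[U | V = 3] = (13/20) / (3/20) = 13/3.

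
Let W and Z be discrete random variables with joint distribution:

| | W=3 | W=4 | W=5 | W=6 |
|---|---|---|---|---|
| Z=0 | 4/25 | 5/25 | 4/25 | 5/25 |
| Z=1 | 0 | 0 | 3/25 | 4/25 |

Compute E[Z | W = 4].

0

P(W = 4) = 1/5.
Summing Z·P(W=x,Z=y) over the conditioning event gives 0.
E[Z | W = 4] = (0) / (1/5) = 0.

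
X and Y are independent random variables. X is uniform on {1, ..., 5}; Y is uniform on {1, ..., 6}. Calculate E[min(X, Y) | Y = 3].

Outcomes with Y = 3: (1,3), (2,3), (3,3), (4,3), (5,3), each with probability 1/30.
E[min(X, Y) | Y = 3] = (1 + 2 + 3 + 3 + 3) / 5 = 12/5.

12/5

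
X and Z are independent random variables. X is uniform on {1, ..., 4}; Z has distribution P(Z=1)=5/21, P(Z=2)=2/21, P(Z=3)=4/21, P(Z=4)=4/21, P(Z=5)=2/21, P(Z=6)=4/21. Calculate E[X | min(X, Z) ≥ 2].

P(min(X, Z) ≥ 2) = 4/7.
Summing X·P(x,y) over outcomes with min(X, Z) ≥ 2 gives 12/7.
E[X | min(X, Z) ≥ 2] = (12/7) / (4/7) = 3.

3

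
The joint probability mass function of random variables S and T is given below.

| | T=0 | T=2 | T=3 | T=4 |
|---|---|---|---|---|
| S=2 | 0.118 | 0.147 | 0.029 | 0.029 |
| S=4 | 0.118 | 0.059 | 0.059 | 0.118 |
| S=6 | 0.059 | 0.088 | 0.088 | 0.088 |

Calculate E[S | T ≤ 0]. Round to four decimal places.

3.6000

P(T ≤ 0) = 0.295.
Σ S·P over the event = 2·(0.118) + 4·(0.118) + 6·(0.059) = 1.062.
E[S | T ≤ 0] = (1.062) / (0.295) = 3.6000.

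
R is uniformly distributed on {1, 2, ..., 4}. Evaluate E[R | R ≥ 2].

3

Given R ≥ 2, R is equally likely to be any of {2, 3, 4}.
E[R | R ≥ 2] = (2 + 3 + 4) / 3 = 3.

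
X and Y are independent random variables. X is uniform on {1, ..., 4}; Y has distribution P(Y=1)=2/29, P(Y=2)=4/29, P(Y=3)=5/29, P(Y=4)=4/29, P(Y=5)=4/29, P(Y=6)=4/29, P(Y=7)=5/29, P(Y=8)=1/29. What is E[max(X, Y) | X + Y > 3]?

527/108

P(X + Y > 3) = 27/29.
Summing max(X,Y)·P(x,y) over outcomes with X + Y > 3 gives 527/116.
E[max(X, Y) | X + Y > 3] = (527/116) / (27/29) = 527/108.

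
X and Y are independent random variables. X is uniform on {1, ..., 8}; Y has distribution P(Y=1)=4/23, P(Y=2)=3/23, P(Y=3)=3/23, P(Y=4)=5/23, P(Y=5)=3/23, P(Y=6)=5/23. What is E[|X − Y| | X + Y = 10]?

P(X + Y = 10) = 19/184.
Summing |X−Y|·P(x,y) over outcomes with X + Y = 10 gives 25/92.
E[|X − Y| | X + Y = 10] = (25/92) / (19/184) = 50/19.

50/19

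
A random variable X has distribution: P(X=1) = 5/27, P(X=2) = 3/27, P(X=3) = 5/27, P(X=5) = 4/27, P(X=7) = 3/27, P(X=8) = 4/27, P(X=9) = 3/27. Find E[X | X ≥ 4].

P(X ≥ 4) = 14/27.
Σ over the event: 5·4/27 + 7·1/9 + 8·4/27 + 9·1/9 = 100/27.
E[X | X ≥ 4] = (100/27) / (14/27) = 50/7.

50/7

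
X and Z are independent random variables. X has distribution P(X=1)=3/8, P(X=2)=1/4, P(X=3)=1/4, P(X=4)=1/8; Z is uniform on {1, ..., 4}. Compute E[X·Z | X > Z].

P(X > Z) = 9/32.
Summing XZ·P(x,y) over outcomes with X > Z gives 23/16.
E[X·Z | X > Z] = (23/16) / (9/32) = 46/9.

46/9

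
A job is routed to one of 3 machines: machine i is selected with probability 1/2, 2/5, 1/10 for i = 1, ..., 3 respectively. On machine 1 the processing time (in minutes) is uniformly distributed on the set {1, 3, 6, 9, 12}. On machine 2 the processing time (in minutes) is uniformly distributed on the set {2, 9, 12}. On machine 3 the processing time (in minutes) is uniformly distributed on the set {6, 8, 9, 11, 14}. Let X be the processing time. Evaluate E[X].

E[X | machine 1] = (1+3+6+9+12)/5 = 31/5.
E[X | machine 2] = (2+9+12)/3 = 23/3.
E[X | machine 3] = (6+8+9+11+14)/5 = 48/5.
By the law of total expectation,
E[X] = (1/2)·(31/5) + (2/5)·(23/3) + (1/10)·(48/5) = 1069/150.

1069/150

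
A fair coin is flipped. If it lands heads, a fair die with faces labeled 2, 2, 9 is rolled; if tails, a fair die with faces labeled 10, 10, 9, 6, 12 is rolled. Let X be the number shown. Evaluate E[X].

103/15

E[X | heads] = (2+2+9)/3 = 13/3.
E[X | tails] = (10+10+9+6+12)/5 = 47/5.
E[X] = (1/2)·(13/3) + (1/2)·(47/5) = 103/15.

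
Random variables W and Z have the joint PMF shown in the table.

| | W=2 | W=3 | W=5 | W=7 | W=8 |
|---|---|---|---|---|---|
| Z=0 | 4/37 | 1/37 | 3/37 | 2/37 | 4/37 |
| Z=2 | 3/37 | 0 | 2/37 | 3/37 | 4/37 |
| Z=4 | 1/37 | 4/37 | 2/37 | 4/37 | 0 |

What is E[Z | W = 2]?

P(W = 2) = 8/37.
Σ Z·P over the event = 0·(4/37) + 2·(3/37) + 4·(1/37) = 10/37.
E[Z | W = 2] = (10/37) / (8/37) = 5/4.

5/4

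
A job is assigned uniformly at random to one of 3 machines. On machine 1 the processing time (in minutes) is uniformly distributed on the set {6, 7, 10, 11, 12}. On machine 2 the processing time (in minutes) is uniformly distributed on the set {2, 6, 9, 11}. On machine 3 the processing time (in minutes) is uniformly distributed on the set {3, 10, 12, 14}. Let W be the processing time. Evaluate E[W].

173/20

E[W | machine 1] = (6+7+10+11+12)/5 = 46/5.
E[W | machine 2] = (2+6+9+11)/4 = 7.
E[W | machine 3] = (3+10+12+14)/4 = 39/4.
By the law of total expectation,
E[W] = (1/3)·(46/5) + (1/3)·(7) + (1/3)·(39/4) = 173/20.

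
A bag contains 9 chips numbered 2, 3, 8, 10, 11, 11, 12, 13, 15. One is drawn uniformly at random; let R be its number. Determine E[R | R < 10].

13/3

P(R < 10) = 1/3.
Σ over the event: 2·1/9 + 3·1/9 + 8·1/9 = 13/9.
E[R | R < 10] = (13/9) / (1/3) = 13/3.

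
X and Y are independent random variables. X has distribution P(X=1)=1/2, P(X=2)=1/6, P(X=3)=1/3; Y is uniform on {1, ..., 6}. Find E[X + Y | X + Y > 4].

P(X + Y > 4) = 23/36.
Summing (X+Y)·P(x,y) over outcomes with X + Y > 4 gives 25/6.
E[X + Y | X + Y > 4] = (25/6) / (23/36) = 150/23.

150/23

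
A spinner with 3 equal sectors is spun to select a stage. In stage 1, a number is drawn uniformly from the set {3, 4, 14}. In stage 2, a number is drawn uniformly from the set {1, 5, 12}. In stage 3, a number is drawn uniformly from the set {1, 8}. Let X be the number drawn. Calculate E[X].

E[X | stage 1] = (3+4+14)/3 = 7.
E[X | stage 2] = (1+5+12)/3 = 6.
E[X | stage 3] = (1+8)/2 = 9/2.
By the law of total expectation,
E[X] = (1/3)·(7) + (1/3)·(6) + (1/3)·(9/2) = 35/6.

35/6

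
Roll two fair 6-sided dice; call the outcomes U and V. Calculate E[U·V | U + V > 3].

436/33

P(U + V > 3) = 11/12.
Summing UV·P(x,y) over outcomes with U + V > 3 gives 109/9.
E[U·V | U + V > 3] = (109/9) / (11/12) = 436/33.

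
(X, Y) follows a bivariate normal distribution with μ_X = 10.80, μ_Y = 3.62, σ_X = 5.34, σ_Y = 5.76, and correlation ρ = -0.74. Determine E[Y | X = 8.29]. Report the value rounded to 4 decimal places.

E[Y | X=x] = μ_Y + ρ(σ_Y/σ_X)(x − μ_X) for jointly normal variables.
E[Y | X=8.29] = 3.62 + (-0.74)·(5.76/5.34)·(8.29 − (10.80)) = 3.62 + (-0.7982)·(-2.51) = 5.6235.

5.6235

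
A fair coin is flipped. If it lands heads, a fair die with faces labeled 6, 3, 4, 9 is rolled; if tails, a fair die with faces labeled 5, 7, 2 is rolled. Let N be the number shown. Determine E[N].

E[N | heads] = (6+3+4+9)/4 = 11/2.
E[N | tails] = (5+7+2)/3 = 14/3.
By the law of total expectation,
E[N] = (1/2)·(11/2) + (1/2)·(14/3) = 61/12.

61/12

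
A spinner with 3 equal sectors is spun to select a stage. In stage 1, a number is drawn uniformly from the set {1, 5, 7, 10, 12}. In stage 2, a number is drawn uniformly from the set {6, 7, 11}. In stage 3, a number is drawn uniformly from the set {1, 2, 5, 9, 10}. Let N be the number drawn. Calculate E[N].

E[N | stage 1] = (1+5+7+10+12)/5 = 7.
E[N | stage 2] = (6+7+11)/3 = 8.
E[N | stage 3] = (1+2+5+9+10)/5 = 27/5.
By the law of total expectation,
E[N] = (1/3)·(7) + (1/3)·(8) + (1/3)·(27/5) = 34/5.

34/5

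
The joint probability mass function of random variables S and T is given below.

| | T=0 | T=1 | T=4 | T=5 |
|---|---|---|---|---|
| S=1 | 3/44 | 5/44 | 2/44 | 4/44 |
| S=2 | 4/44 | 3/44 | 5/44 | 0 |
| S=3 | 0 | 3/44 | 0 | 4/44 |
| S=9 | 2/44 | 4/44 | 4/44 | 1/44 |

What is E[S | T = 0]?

P(T = 0) = 9/44.
Σ S·P over the event = 1·(3/44) + 2·(4/44) + 9·(2/44) = 29/44.
E[S | T = 0] = (29/44) / (9/44) = 29/9.

29/9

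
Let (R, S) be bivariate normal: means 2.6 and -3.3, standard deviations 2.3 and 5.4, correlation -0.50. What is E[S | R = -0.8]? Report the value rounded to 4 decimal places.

E[S | R=x] = μ_S + ρ(σ_S/σ_R)(x − μ_R) for jointly normal variables.
E[S | R=-0.8] = -3.3 + (-0.50)·(5.4/2.3)·(-0.8 − (2.6)) = -3.3 + (-1.1739)·(-3.4) = 0.6913.

0.6913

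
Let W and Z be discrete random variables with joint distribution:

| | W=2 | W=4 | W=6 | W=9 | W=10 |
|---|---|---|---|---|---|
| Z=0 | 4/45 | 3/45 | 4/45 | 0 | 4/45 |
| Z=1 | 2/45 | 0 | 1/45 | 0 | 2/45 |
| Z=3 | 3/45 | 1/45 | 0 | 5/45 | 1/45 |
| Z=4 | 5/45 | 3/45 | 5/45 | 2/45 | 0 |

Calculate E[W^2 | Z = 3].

P(Z = 3) = 2/9.
Σ W^2·P over the event = 4·(3/45) + 16·(1/45) + 81·(5/45) + 100·(1/45) = 533/45.
E[W^2 | Z = 3] = (533/45) / (2/9) = 533/10.

533/10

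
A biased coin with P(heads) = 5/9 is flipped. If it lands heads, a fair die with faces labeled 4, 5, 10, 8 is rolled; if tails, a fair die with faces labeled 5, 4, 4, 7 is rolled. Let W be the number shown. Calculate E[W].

E[W | heads] = (4+5+10+8)/4 = 27/4.
E[W | tails] = (5+4+4+7)/4 = 5.
E[W] = (5/9)·(27/4) + (4/9)·(5) = 215/36.

215/36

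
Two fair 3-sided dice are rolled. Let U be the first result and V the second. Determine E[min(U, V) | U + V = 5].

P(U + V = 5) = 2/9.
Summing min(U,V)·P(x,y) over outcomes with U + V = 5 gives 4/9.
E[min(U, V) | U + V = 5] = (4/9) / (2/9) = 2.

2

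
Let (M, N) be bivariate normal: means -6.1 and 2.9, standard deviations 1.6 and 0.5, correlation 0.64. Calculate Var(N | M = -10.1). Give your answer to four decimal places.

0.1476

Var(N | M=x) = (1 − ρ²)·σ_N².
Var(N | M=-10.1) = (0.5)²·(1 − (0.64)²) = 0.25·0.5904 = 0.1476.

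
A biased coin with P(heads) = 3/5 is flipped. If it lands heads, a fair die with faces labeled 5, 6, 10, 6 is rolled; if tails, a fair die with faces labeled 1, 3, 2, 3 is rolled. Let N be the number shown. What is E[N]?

99/20

E[N | heads] = (5+6+10+6)/4 = 27/4.
E[N | tails] = (1+3+2+3)/4 = 9/4.
E[N] = (3/5)·(27/4) + (2/5)·(9/4) = 99/20.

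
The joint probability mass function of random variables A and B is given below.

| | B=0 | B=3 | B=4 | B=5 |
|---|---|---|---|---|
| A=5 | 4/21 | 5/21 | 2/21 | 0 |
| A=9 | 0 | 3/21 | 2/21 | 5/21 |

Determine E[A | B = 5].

P(B = 5) = 5/21.
Σ A·P over the event = 9·(5/21) = 15/7.
E[A | B = 5] = (15/7) / (5/21) = 9.

9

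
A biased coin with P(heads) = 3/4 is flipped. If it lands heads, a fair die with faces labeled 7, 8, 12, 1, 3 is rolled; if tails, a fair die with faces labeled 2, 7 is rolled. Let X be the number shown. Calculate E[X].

E[X | heads] = (7+8+12+1+3)/5 = 31/5.
E[X | tails] = (2+7)/2 = 9/2.
By the law of total expectation,
E[X] = (3/4)·(31/5) + (1/4)·(9/2) = 231/40.

231/40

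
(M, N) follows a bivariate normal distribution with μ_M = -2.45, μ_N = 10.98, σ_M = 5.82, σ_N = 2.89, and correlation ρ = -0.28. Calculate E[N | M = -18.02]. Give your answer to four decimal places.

E[N | M=x] = μ_N + ρ(σ_N/σ_M)(x − μ_M) for jointly normal variables.
E[N | M=-18.02] = 10.98 + (-0.28)·(2.89/5.82)·(-18.02 − (-2.45)) = 10.98 + (-0.139038)·(-15.57) = 13.1448.

13.1448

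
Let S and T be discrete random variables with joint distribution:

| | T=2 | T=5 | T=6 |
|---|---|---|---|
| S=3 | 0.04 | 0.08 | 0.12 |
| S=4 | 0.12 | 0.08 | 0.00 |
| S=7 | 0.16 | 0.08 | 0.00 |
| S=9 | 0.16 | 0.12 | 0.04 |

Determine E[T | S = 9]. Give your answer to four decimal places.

3.6250

P(S = 9) = 0.32.
Σ T·P over the event = 2·(0.16) + 5·(0.12) + 6·(0.04) = 1.16.
E[T | S = 9] = (1.16) / (0.32) = 3.6250.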